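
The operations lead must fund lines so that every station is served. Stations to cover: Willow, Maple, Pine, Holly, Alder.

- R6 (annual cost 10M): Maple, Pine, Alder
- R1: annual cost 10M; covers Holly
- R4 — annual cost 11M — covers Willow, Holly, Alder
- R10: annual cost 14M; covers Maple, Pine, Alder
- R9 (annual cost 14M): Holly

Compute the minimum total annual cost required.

21

Choose R6 and R4: together they cover Willow, Maple, Pine, Holly, Alder — every station.
Total annual cost: 10 + 11 = 21.
No cover costs less than 21.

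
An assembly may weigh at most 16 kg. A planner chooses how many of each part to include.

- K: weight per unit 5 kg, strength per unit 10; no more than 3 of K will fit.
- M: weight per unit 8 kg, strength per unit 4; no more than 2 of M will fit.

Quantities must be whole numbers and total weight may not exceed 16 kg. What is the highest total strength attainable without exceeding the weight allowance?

3×K: weight 15 ≤ 16, strength 3·10 = 30.
2×K: weight 10 ≤ 16, strength 2·10 = 20.
Best is 30.

30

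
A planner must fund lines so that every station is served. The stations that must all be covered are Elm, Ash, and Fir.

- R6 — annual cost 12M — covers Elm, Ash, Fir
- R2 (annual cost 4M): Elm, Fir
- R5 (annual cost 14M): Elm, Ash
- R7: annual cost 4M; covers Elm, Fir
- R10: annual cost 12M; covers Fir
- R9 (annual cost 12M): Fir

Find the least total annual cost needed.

12

This is an integer covering problem.
The greedy cost-per-new-station heuristic would pick R2 and R6 for 16, but a cheaper cover exists.
R6 alone covers Elm, Ash, Fir — every station.
Total annual cost: 12.
No cover costs less than 12.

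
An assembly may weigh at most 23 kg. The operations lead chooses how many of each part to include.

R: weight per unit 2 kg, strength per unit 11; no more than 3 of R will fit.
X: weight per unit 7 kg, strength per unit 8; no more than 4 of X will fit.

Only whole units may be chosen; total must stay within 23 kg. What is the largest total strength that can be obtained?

49

This is a bounded integer knapsack.
Take 3×R and 2×X: weight 20 ≤ 23, strength 3·11 + 2·8 = 49.
R has the best ratio (11/2) and is taken to its limit of 3; remaining capacity is filled optimally with the others.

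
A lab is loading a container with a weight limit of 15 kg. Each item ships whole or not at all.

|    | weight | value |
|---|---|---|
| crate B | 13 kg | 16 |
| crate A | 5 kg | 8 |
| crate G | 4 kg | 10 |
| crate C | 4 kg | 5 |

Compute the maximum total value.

Allowing fractional choices, the relaxed optimum would be about 25.5, but items are indivisible.
crate B: weight 13 ≤ 15, value 16.
crate A + crate G + crate C: weight 5 + 4 + 4 = 13 ≤ 15, value 8 + 10 + 5 = 23.
crate A + crate G: weight 5 + 4 = 9 ≤ 15, value 8 + 10 = 18.
Best is crate A, crate G, and crate C with total value 23.

23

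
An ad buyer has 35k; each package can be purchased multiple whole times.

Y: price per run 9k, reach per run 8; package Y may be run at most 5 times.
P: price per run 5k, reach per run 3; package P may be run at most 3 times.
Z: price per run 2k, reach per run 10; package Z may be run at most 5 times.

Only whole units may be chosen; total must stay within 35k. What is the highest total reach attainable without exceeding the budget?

69

1×Y, 3×P, and 5×Z: price 34 ≤ 35, reach 1·8 + 3·3 + 5·10 = 67.
2×Y, 1×P, and 5×Z: price 33 ≤ 35, reach 2·8 + 1·3 + 5·10 = 69.
Best is 69.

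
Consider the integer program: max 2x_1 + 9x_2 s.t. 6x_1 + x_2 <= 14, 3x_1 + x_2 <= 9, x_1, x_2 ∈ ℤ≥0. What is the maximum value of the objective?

(x_1,x_2)=(0,9): 6·0+1·9=9≤14, 3·0+1·9=9≤9, objective 81.
(x_1,x_2)=(0,8): 6·0+1·8=8≤14, 3·0+1·8=8≤9, objective 72.
Maximum is 81 at (x_1,x_2)=(0,9).

81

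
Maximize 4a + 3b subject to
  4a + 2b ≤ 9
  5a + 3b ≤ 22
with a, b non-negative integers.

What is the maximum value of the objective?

12

Relaxing integrality, the LP optimum is 13.50 at (a,b) = (0, 4.5), which is not an integer point.
(a,b)=(0,4): 4·0+2·4=8≤9, 5·0+3·4=12≤22, objective 12.
(a,b)=(0,3): 4·0+2·3=6≤9, 5·0+3·3=9≤22, objective 9.
No feasible integer point exceeds 12.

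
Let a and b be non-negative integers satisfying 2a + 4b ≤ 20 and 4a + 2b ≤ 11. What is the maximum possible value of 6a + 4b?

Relaxing integrality, the LP optimum is 21.33 at (a,b) = (0.333, 4.83), which is not an integer point.
(a,b)=(0,5): 2·0+4·5=20≤20, 4·0+2·5=10≤11, objective 20.
(a,b)=(1,3): 2·1+4·3=14≤20, 4·1+2·3=10≤11, objective 18.
(a,b)=(0,4): 2·0+4·4=16≤20, 4·0+2·4=8≤11, objective 16.
(a,b)=(0,3): 2·0+4·3=12≤20, 4·0+2·3=6≤11, objective 12.
Maximum is 20 at (a,b)=(0,5).

20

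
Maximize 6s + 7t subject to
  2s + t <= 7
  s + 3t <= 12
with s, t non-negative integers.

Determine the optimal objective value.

(s,t)=(2,3): 2·2+1·3=7≤7, 1·2+3·3=11≤12, objective 33.
(s,t)=(0,4): 2·0+1·4=4≤7, 1·0+3·4=12≤12, objective 28.
(s,t)=(1,3): 2·1+1·3=5≤7, 1·1+3·3=10≤12, objective 27.
Maximum is 33 at (s,t)=(2,3).

33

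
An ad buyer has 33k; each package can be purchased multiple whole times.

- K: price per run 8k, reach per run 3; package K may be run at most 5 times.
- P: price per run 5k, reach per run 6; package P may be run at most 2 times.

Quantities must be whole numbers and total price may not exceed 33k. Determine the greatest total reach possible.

18

This is a bounded integer knapsack.
Take 2×K and 2×P: price 26 ≤ 33, reach 2·3 + 2·6 = 18.
P has the best ratio (6/5) and is taken to its limit of 2; remaining capacity is filled optimally with the others.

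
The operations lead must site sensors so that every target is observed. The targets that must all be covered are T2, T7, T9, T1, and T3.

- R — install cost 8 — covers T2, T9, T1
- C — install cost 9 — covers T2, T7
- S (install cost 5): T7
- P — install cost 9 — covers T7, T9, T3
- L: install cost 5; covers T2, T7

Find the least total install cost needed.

17

The greedy cost-per-new-target heuristic would pick L, R, and P for 22, but a cheaper cover exists.
Choose R and P: together they cover T2, T7, T9, T1, T3 — every target.
Total install cost: 8 + 9 = 17.
No cover costs less than 17.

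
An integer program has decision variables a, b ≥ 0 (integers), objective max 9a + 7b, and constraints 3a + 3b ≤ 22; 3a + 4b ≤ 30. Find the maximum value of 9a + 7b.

Relaxing integrality, the LP optimum is 66.00 at (a,b) = (7.33, 0), which is not an integer point.
(a,b)=(7,0): 3·7+3·0=21≤22, 3·7+4·0=21≤30, objective 63.
(a,b)=(6,1): 3·6+3·1=21≤22, 3·6+4·1=22≤30, objective 61.
(a,b)=(6,0): 3·6+3·0=18≤22, 3·6+4·0=18≤30, objective 54.
No feasible integer point exceeds 63.

63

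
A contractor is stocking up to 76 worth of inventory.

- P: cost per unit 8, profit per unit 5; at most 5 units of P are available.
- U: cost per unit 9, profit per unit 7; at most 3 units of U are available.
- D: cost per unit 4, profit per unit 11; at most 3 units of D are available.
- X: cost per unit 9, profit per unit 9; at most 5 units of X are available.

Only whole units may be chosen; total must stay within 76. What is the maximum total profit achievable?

Take 2×U, 3×D, and 5×X: cost 75 ≤ 76, profit 2·7 + 3·11 + 5·9 = 92.
D has the best ratio (11/4) and is taken to its limit of 3; remaining capacity is filled optimally with the others.

92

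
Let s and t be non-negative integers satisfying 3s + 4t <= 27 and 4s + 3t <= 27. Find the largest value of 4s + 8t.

Relaxing integrality, the LP optimum is 54.00 at (s,t) = (0, 6.75), which is not an integer point.
(s,t)=(1,6) is feasible, giving 52.
(s,t)=(0,6) is feasible, giving 48.
(s,t)=(2,5) is feasible, giving 48.
The best lattice point is (1,6), giving 52.

52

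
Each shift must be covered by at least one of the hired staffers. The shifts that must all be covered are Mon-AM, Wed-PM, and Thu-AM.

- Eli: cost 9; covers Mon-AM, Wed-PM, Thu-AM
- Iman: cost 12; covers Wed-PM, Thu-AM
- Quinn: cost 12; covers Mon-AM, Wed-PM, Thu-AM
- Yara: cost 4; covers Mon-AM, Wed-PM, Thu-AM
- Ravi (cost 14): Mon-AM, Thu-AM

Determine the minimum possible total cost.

4

This is an integer covering problem.
Yara alone covers Mon-AM, Wed-PM, Thu-AM — every shift.
Total cost: 4.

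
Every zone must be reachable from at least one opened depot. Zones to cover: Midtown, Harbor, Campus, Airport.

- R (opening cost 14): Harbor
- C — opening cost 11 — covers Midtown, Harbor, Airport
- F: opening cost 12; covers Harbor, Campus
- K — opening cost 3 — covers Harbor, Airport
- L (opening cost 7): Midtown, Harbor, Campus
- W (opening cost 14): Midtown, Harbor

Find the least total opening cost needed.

This is an integer covering problem.
Choose K and L: together they cover Midtown, Harbor, Campus, Airport — every zone.
Total opening cost: 3 + 7 = 10.
No cover costs less than 10.

10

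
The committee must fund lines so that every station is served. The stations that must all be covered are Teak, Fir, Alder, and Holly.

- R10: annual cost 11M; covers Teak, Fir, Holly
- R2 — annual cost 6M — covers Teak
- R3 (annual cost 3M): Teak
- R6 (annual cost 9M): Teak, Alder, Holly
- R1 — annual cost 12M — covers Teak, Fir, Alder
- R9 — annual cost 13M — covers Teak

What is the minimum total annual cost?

The greedy cost-per-new-station heuristic would pick R3, R6, and R10 for 23, but a cheaper cover exists.
Choose R10 and R6: together they cover Teak, Fir, Alder, Holly — every station.
Total annual cost: 11 + 9 = 20.
No cover costs less than 20.

20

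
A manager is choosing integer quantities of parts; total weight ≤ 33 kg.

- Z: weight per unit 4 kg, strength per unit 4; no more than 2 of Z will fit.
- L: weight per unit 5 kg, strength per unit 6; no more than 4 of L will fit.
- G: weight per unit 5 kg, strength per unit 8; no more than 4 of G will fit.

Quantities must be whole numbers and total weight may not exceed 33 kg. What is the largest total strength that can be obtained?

G has the best ratio (8/5); taking only G gives at most 4×8 = 32 (stopped by the supply cap of 4).
Mixing does better — 2×Z, 1×L, and 4×G: weight 33 ≤ 33, strength 2·4 + 1·6 + 4·8 = 46.

46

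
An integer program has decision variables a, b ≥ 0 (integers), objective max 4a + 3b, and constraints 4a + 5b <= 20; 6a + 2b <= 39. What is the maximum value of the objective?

20

(a,b)=(5,0): 4·5+5·0=20≤20, 6·5+2·0=30≤39, objective 20.
(a,b)=(4,0): 4·4+5·0=16≤20, 6·4+2·0=24≤39, objective 16.
Maximum is 20 at (a,b)=(5,0).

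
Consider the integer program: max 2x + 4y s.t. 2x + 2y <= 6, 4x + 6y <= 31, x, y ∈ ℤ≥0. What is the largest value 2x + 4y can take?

12

(x,y)=(0,3): 2·0+2·3=6≤6, 4·0+6·3=18≤31, objective 12.
(x,y)=(1,2): 2·1+2·2=6≤6, 4·1+6·2=16≤31, objective 10.
(x,y)=(0,2): 2·0+2·2=4≤6, 4·0+6·2=12≤31, objective 8.
Maximum is 12 at (x,y)=(0,3).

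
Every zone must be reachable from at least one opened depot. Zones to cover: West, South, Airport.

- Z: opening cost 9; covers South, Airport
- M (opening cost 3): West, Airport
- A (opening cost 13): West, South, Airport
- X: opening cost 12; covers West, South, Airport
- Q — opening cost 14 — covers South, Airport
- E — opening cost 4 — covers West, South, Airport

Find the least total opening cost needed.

4

E alone covers West, South, Airport — every zone.
Total opening cost: 4.
No cover costs less than 4.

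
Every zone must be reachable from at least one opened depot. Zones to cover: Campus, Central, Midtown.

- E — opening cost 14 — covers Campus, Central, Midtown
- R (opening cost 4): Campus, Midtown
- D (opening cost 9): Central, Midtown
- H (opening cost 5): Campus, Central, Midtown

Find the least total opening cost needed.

5

H alone covers Campus, Central, Midtown — every zone.
Total opening cost: 5.
No cover costs less than 5.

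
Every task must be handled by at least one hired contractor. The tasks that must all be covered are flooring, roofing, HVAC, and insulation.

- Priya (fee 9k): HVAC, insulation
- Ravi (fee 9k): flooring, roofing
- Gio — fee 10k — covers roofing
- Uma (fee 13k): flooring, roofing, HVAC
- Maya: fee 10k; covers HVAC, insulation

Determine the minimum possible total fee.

The greedy cost-per-new-task heuristic would pick Uma and Priya for 22, but a cheaper cover exists.
Choose Priya and Ravi: together they cover flooring, roofing, HVAC, insulation — every task.
Total fee: 9 + 9 = 18.
No cover costs less than 18.

18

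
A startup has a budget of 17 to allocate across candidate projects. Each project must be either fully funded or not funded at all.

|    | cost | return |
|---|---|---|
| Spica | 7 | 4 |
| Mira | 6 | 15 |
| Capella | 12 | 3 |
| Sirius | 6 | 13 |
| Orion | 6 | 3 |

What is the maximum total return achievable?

This is an integer program with binary decision variables.
Mira + Sirius: cost 6 + 6 = 12 ≤ 17, return 15 + 13 = 28.
Spica + Mira: cost 7 + 6 = 13 ≤ 17, return 4 + 15 = 19.
Best is Mira and Sirius with total return 28.

28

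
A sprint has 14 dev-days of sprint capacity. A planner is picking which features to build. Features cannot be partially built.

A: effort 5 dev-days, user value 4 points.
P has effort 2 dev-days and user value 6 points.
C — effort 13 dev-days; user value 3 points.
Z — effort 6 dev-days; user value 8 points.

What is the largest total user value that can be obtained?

Allowing fractional choices, the relaxed optimum would be about 18.2, but features are indivisible.
A + Z: effort 5 + 6 = 11 ≤ 14, user value 4 + 8 = 12.
A + P + Z: effort 5 + 2 + 6 = 13 ≤ 14, user value 4 + 6 + 8 = 18.
P + Z: effort 2 + 6 = 8 ≤ 14, user value 6 + 8 = 14.
Best is A, P, and Z with total user value 18.

18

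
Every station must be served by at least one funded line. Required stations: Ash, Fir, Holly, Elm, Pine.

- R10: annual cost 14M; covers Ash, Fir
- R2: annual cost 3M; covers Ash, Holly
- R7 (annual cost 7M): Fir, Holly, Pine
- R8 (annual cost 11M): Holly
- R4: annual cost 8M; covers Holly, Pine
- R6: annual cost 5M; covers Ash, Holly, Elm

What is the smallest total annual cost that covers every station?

This is a weighted set-cover instance.
The greedy cost-per-new-station heuristic would pick R2, R7, and R6 for 15, but a cheaper cover exists.
Choose R7 and R6: together they cover Ash, Fir, Holly, Elm, Pine — every station.
Total annual cost: 7 + 5 = 12.
No cover costs less than 12.

12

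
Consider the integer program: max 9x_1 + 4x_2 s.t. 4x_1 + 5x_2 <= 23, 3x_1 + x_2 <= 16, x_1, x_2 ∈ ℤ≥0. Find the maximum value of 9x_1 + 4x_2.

45

Relaxing integrality, the LP optimum is 48.45 at (x_1,x_2) = (5.18, 0.455), which is not an integer point.
(x_1,x_2)=(5,0): 4·5+5·0=20≤23, 3·5+1·0=15≤16, objective 45.
(x_1,x_2)=(4,1): 4·4+5·1=21≤23, 3·4+1·1=13≤16, objective 40.
(x_1,x_2)=(4,0): 4·4+5·0=16≤23, 3·4+1·0=12≤16, objective 36.
Maximum is 45 at (x_1,x_2)=(5,0).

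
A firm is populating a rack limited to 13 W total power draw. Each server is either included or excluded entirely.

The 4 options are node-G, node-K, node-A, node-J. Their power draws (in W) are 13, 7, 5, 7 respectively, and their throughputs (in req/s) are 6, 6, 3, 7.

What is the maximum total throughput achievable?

10

This is a 0-1 knapsack instance.
Allowing fractional choices, the relaxed optimum would be about 12.1, but servers are indivisible.
node-K + node-A: power draw 7 + 5 = 12 ≤ 13, throughput 6 + 3 = 9.
node-A + node-J: power draw 5 + 7 = 12 ≤ 13, throughput 3 + 7 = 10.
Best is node-A and node-J with total throughput 10.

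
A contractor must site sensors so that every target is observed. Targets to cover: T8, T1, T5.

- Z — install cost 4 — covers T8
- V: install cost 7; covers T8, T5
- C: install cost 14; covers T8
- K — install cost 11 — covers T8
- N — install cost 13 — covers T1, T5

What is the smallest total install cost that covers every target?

17

The greedy cost-per-new-target heuristic would pick V and N for 20, but a cheaper cover exists.
Choose Z and N: together they cover T8, T1, T5 — every target.
Total install cost: 4 + 13 = 17.
No cover costs less than 17.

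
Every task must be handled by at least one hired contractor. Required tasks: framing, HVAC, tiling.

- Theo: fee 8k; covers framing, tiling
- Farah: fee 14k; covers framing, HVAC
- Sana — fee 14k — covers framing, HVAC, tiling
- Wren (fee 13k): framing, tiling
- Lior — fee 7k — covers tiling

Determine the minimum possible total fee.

14

The greedy cost-per-new-task heuristic would pick Theo and Farah for 22, but a cheaper cover exists.
Sana alone covers framing, HVAC, tiling — every task.
Total fee: 14.
No cover costs less than 14.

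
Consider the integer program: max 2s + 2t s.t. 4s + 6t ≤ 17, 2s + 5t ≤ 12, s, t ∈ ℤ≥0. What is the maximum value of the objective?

8

The continuous relaxation peaks at (4.25, 0) with value 8.50; rounding to a feasible lattice point costs some objective.
(s,t)=(4,0): 4·4+6·0=16≤17, 2·4+5·0=8≤12, objective 8.
(s,t)=(3,0): 4·3+6·0=12≤17, 2·3+5·0=6≤12, objective 6.
The best lattice point is (4,0), giving 8.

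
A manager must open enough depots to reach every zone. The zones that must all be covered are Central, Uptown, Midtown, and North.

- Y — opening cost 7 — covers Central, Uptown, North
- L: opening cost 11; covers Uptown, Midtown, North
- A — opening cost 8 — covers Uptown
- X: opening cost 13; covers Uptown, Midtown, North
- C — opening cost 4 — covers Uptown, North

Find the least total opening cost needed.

The greedy cost-per-new-zone heuristic would pick C, Y, and L for 22, but a cheaper cover exists.
Choose Y and L: together they cover Central, Uptown, Midtown, North — every zone.
Total opening cost: 7 + 11 = 18.
No cover costs less than 18.

18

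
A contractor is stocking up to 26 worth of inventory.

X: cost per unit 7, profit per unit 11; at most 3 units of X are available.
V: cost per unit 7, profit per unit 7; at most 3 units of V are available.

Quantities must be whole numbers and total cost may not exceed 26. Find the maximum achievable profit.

33

3×X: cost 21 ≤ 26, profit 3·11 = 33.
2×X and 1×V: cost 21 ≤ 26, profit 2·11 + 1·7 = 29.
Best is 33.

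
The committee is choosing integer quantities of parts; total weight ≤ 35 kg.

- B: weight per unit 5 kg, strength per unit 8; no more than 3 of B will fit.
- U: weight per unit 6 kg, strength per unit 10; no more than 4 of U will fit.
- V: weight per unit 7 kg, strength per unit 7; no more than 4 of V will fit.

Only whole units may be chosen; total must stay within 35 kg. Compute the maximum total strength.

U has the best ratio (10/6); taking only U gives at most 4×10 = 40 (stopped by the supply cap of 4).
Mixing does better — 2×B and 4×U: weight 34 ≤ 35, strength 2·8 + 4·10 = 56.

56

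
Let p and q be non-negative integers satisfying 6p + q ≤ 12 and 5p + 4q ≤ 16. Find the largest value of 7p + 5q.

The continuous relaxation peaks at (1.68, 1.89) with value 21.26; rounding to a feasible lattice point costs some objective.
(p,q)=(0,4): 6·0+1·4=4≤12, 5·0+4·4=16≤16, objective 20.
(p,q)=(1,2): 6·1+1·2=8≤12, 5·1+4·2=13≤16, objective 17.
No feasible integer point exceeds 20.

20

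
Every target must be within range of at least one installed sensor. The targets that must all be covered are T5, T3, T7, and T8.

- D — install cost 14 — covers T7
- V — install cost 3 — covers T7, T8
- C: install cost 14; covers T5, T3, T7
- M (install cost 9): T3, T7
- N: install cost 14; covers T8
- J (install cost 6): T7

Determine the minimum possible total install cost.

17

Choose V and C: together they cover T5, T3, T7, T8 — every target.
Total install cost: 3 + 14 = 17.
No cover costs less than 17.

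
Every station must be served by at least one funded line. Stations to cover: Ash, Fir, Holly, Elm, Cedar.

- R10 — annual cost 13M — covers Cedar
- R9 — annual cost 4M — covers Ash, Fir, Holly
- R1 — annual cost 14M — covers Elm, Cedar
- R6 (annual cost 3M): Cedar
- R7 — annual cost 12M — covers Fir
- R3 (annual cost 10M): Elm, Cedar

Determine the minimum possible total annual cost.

14

Choose R9 and R3: together they cover Ash, Fir, Holly, Elm, Cedar — every station.
Total annual cost: 4 + 10 = 14.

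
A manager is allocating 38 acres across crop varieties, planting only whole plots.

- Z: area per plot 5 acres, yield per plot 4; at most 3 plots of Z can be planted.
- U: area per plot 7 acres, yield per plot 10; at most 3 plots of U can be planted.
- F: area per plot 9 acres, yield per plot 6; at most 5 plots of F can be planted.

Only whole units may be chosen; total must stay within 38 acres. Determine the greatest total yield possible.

42

This is a bounded integer knapsack.
3×Z and 3×U: area 36 ≤ 38, yield 3·4 + 3·10 = 42.
1×Z, 3×U, and 1×F: area 35 ≤ 38, yield 1·4 + 3·10 + 1·6 = 40.
Best is 42.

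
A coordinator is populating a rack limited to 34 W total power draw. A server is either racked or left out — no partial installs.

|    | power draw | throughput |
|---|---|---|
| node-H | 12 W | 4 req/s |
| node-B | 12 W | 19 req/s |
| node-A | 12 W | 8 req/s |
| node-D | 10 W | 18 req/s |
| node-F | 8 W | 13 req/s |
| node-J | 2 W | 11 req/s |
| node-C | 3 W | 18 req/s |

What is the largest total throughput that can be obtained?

Take node-B, node-D, node-F, and node-C: power draw 12 + 10 + 8 + 3 = 33 ≤ 34, throughput 19 + 18 + 13 + 18 = 68.
No other feasible combination does better.

68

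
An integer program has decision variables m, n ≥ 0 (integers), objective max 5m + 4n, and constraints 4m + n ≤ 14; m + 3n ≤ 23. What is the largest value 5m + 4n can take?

(m,n)=(2,6): 4·2+1·6=14≤14, 1·2+3·6=20≤23, objective 34.
(m,n)=(1,7): 4·1+1·7=11≤14, 1·1+3·7=22≤23, objective 33.
(m,n)=(2,5): 4·2+1·5=13≤14, 1·2+3·5=17≤23, objective 30.
No feasible integer point exceeds 34.

34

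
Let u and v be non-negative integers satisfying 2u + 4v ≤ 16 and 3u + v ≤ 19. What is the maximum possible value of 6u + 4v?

40

(u,v)=(6,1): 2·6+4·1=16≤16, 3·6+1·1=19≤19, objective 40.
(u,v)=(6,0): 2·6+4·0=12≤16, 3·6+1·0=18≤19, objective 36.
(u,v)=(5,1): 2·5+4·1=14≤16, 3·5+1·1=16≤19, objective 34.
The best lattice point is (6,1), giving 40.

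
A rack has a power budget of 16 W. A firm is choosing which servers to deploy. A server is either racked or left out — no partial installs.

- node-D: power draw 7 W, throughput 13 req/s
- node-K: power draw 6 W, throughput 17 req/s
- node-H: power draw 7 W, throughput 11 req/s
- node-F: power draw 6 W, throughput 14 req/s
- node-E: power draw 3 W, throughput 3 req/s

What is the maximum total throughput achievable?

Allowing fractional choices, the relaxed optimum would be about 38.4, but servers are indivisible.
node-K + node-F: power draw 6 + 6 = 12 ≤ 16, throughput 17 + 14 = 31.
node-D + node-K + node-E: power draw 7 + 6 + 3 = 16 ≤ 16, throughput 13 + 17 + 3 = 33.
node-K + node-F + node-E: power draw 6 + 6 + 3 = 15 ≤ 16, throughput 17 + 14 + 3 = 34.
Best is node-K, node-F, and node-E with total throughput 34.

34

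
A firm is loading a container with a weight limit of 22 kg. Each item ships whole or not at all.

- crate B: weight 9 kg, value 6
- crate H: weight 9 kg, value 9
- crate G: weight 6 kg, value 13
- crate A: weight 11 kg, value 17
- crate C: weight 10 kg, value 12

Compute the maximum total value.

This is a 0-1 knapsack instance.
Allowing fractional choices, the relaxed optimum would be about 36.0, but items are indivisible.
crate A + crate C: weight 11 + 10 = 21 ≤ 22, value 17 + 12 = 29.
crate G + crate A: weight 6 + 11 = 17 ≤ 22, value 13 + 17 = 30.
Best is crate G and crate A with total value 30.

30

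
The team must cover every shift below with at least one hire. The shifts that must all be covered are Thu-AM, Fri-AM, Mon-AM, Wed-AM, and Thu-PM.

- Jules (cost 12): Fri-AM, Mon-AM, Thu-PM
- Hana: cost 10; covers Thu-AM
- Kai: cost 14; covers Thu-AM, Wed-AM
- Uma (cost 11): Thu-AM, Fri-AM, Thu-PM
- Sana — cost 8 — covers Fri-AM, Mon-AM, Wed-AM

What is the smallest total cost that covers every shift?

This is an integer covering problem.
Choose Uma and Sana: together they cover Thu-AM, Fri-AM, Mon-AM, Wed-AM, Thu-PM — every shift.
Total cost: 11 + 8 = 19.
No cover costs less than 19.

19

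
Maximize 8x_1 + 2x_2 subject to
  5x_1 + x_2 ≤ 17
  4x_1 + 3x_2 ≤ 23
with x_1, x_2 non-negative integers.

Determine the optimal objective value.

Relaxing integrality, the LP optimum is 28.91 at (x_1,x_2) = (2.55, 4.27), which is not an integer point.
(x_1,x_2)=(3,2): 5·3+1·2=17≤17, 4·3+3·2=18≤23, objective 28.
(x_1,x_2)=(3,1): 5·3+1·1=16≤17, 4·3+3·1=15≤23, objective 26.
(x_1,x_2)=(2,5): 5·2+1·5=15≤17, 4·2+3·5=23≤23, objective 26.
No feasible integer point exceeds 28.

28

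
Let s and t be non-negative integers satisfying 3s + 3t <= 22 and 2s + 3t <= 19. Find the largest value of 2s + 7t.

42

(s,t)=(0,6): 3·0+3·6=18≤22, 2·0+3·6=18≤19, objective 42.
(s,t)=(1,5): 3·1+3·5=18≤22, 2·1+3·5=17≤19, objective 37.
No feasible integer point exceeds 42.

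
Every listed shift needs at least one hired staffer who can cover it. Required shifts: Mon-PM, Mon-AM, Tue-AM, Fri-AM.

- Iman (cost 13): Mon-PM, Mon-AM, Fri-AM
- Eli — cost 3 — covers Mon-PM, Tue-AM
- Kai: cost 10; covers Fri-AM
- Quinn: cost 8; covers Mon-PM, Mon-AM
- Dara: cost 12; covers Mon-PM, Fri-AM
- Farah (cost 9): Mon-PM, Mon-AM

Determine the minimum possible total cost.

Choose Iman and Eli: together they cover Mon-PM, Mon-AM, Tue-AM, Fri-AM — every shift.
Total cost: 13 + 3 = 16.
No cover costs less than 16.

16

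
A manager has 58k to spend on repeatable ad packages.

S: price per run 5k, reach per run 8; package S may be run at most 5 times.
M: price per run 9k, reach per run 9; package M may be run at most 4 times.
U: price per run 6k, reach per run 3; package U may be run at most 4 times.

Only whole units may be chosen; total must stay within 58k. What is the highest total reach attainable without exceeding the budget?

4×S and 4×M: price 56 ≤ 58, reach 4·8 + 4·9 = 68.
5×S, 3×M, and 1×U: price 58 ≤ 58, reach 5·8 + 3·9 + 1·3 = 70.
Best is 70.

70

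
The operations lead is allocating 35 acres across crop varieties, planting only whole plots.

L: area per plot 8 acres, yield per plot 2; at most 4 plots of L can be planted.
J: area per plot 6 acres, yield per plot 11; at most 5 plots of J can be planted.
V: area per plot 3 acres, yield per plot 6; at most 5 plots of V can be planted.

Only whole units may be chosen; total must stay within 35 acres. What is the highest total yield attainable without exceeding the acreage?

This is a bounded integer knapsack.
V has the best ratio (6/3); taking only V gives at most 5×6 = 30 (stopped by the supply cap of 5).
Mixing does better — 3×J and 5×V: area 33 ≤ 35, yield 3·11 + 5·6 = 63.

63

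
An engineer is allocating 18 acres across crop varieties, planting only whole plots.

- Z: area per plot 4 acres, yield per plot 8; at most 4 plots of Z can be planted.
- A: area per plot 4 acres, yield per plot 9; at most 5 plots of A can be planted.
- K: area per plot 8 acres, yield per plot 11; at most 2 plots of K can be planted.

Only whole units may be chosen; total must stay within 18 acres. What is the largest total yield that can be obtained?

36

1×Z and 3×A: area 16 ≤ 18, yield 1·8 + 3·9 = 35.
4×A: area 16 ≤ 18, yield 4·9 = 36.
Best is 36.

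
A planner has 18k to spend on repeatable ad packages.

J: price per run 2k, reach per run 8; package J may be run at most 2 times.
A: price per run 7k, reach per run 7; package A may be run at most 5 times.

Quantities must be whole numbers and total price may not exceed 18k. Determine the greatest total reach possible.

2×J and 2×A: price 18 ≤ 18, reach 2·8 + 2·7 = 30.
2×J and 1×A: price 11 ≤ 18, reach 2·8 + 1·7 = 23.
Best is 30.

30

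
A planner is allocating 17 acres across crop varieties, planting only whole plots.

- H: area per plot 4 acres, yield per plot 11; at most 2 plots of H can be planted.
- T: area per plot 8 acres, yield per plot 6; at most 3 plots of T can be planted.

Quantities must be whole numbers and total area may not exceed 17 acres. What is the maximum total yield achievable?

28

This is a bounded integer knapsack.
2×H: area 8 ≤ 17, yield 2·11 = 22.
2×H and 1×T: area 16 ≤ 17, yield 2·11 + 1·6 = 28.
Best is 28.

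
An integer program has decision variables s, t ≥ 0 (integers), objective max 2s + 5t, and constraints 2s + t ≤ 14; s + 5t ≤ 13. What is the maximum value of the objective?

(s,t)=(6,1): 2·6+1·1=13≤14, 1·6+5·1=11≤13, objective 17.
(s,t)=(5,1): 2·5+1·1=11≤14, 1·5+5·1=10≤13, objective 15.
(s,t)=(7,0): 2·7+1·0=14≤14, 1·7+5·0=7≤13, objective 14.
No feasible integer point exceeds 17.

17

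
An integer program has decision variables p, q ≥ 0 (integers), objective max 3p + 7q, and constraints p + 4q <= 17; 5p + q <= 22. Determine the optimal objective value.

The continuous relaxation peaks at (3.74, 3.32) with value 34.42; rounding to a feasible lattice point costs some objective.
(p,q)=(1,4): 1·1+4·4=17≤17, 5·1+1·4=9≤22, objective 31.
(p,q)=(3,3): 1·3+4·3=15≤17, 5·3+1·3=18≤22, objective 30.
(p,q)=(0,4): 1·0+4·4=16≤17, 5·0+1·4=4≤22, objective 28.
Maximum is 31 at (p,q)=(1,4).

31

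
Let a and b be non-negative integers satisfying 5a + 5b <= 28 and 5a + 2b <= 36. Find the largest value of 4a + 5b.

Relaxing integrality, the LP optimum is 28.00 at (a,b) = (0, 5.6), which is not an integer point.
(a,b)=(0,5): 5·0+5·5=25≤28, 5·0+2·5=10≤36, objective 25.
(a,b)=(1,4): 5·1+5·4=25≤28, 5·1+2·4=13≤36, objective 24.
(a,b)=(0,4): 5·0+5·4=20≤28, 5·0+2·4=8≤36, objective 20.
The best lattice point is (0,5), giving 25.

25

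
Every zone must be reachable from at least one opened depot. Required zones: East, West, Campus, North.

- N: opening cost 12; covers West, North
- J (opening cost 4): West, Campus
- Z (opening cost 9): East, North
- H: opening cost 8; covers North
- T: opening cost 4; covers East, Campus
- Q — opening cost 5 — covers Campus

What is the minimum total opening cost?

The greedy cost-per-new-zone heuristic would pick J, T, and H for 16, but a cheaper cover exists.
Choose J and Z: together they cover East, West, Campus, North — every zone.
Total opening cost: 4 + 9 = 13.
No cover costs less than 13.

13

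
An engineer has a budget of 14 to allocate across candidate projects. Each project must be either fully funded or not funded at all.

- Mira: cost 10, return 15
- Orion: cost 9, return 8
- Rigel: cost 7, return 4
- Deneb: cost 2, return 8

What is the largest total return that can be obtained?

23

Treat it as a binary knapsack problem.
Allowing fractional choices, the relaxed optimum would be about 24.8, but projects are indivisible.
Mira + Deneb: cost 10 + 2 = 12 ≤ 14, return 15 + 8 = 23.
Mira: cost 10 ≤ 14, return 15.
Orion + Deneb: cost 9 + 2 = 11 ≤ 14, return 8 + 8 = 16.
Best is Mira and Deneb with total return 23.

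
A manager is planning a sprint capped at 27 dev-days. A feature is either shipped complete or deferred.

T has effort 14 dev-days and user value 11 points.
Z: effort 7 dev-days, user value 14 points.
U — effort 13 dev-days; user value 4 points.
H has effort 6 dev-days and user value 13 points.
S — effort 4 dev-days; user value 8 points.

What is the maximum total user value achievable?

38

Allowing fractional choices, the relaxed optimum would be about 42.9, but features are indivisible.
Z + H + S: effort 7 + 6 + 4 = 17 ≤ 27, user value 14 + 13 + 8 = 35.
T + Z + S: effort 14 + 7 + 4 = 25 ≤ 27, user value 11 + 14 + 8 = 33.
T + Z + H: effort 14 + 7 + 6 = 27 ≤ 27, user value 11 + 14 + 13 = 38.
Best is T, Z, and H with total user value 38.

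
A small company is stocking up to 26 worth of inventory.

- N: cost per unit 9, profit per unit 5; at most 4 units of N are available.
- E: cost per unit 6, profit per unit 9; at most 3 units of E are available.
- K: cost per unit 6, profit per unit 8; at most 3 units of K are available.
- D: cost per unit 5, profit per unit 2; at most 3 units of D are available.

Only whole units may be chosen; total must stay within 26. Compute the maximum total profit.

Take 3×E and 1×K: cost 24 ≤ 26, profit 3·9 + 1·8 = 35.
E has the best ratio (9/6) and is taken to its limit of 3; remaining capacity is filled optimally with the others.

35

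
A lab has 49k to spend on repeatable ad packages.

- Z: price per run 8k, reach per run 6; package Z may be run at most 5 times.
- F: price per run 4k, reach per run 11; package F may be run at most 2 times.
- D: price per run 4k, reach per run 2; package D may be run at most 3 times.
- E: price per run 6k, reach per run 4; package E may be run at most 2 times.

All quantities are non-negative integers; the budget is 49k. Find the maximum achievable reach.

52

5×Z and 2×F: price 48 ≤ 49, reach 5·6 + 2·11 = 52.
3×Z, 2×F, 1×D, and 2×E: price 48 ≤ 49, reach 3·6 + 2·11 + 1·2 + 2·4 = 50.
Best is 52.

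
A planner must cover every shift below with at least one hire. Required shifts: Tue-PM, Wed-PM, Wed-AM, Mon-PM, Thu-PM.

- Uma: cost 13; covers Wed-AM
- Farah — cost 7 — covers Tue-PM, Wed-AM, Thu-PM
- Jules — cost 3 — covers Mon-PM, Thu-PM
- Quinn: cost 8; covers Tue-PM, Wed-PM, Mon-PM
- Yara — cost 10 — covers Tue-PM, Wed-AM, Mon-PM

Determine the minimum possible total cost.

15

The greedy cost-per-new-shift heuristic would pick Jules, Farah, and Quinn for 18, but a cheaper cover exists.
Choose Farah and Quinn: together they cover Tue-PM, Wed-PM, Wed-AM, Mon-PM, Thu-PM — every shift.
Total cost: 7 + 8 = 15.
No cover costs less than 15.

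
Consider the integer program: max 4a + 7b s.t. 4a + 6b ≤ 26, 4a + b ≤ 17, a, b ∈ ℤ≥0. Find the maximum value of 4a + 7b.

29

Relaxing integrality, the LP optimum is 30.33 at (a,b) = (0, 4.33), which is not an integer point.
(a,b)=(2,3): 4·2+6·3=26≤26, 4·2+1·3=11≤17, objective 29.
(a,b)=(0,4): 4·0+6·4=24≤26, 4·0+1·4=4≤17, objective 28.
(a,b)=(3,2): 4·3+6·2=24≤26, 4·3+1·2=14≤17, objective 26.
(a,b)=(1,3): 4·1+6·3=22≤26, 4·1+1·3=7≤17, objective 25.
No feasible integer point exceeds 29.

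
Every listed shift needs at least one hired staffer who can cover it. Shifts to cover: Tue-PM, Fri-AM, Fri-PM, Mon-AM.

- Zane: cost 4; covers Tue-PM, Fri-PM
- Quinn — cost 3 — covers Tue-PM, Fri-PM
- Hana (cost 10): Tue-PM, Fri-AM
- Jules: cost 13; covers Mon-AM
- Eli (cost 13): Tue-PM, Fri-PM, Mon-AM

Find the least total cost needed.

23

The greedy cost-per-new-shift heuristic would pick Quinn, Hana, and Jules for 26, but a cheaper cover exists.
Choose Hana and Eli: together they cover Tue-PM, Fri-AM, Fri-PM, Mon-AM — every shift.
Total cost: 10 + 13 = 23.
No cover costs less than 23.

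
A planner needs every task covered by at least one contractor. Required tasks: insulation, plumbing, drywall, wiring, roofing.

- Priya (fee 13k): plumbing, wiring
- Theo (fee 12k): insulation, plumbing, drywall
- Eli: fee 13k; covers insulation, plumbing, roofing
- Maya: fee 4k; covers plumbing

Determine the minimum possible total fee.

This is a weighted set-cover instance.
Choose Priya, Theo, and Eli: together they cover insulation, plumbing, drywall, wiring, roofing — every task.
Total fee: 13 + 12 + 13 = 38.
No cover costs less than 38.

38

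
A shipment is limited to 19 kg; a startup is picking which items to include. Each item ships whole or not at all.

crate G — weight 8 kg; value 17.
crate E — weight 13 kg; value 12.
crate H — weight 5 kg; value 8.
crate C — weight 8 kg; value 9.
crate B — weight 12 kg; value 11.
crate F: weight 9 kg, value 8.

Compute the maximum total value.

Allowing fractional choices, the relaxed optimum would be about 31.8, but items are indivisible.
crate G + crate F: weight 8 + 9 = 17 ≤ 19, value 17 + 8 = 25.
crate G + crate H: weight 8 + 5 = 13 ≤ 19, value 17 + 8 = 25.
crate G + crate C: weight 8 + 8 = 16 ≤ 19, value 17 + 9 = 26.
Best is crate G and crate C with total value 26.

26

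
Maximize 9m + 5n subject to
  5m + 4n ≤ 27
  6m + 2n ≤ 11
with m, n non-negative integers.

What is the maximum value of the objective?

25

The continuous relaxation peaks at (0, 5.5) with value 27.50; rounding to a feasible lattice point costs some objective.
(m,n)=(0,5): 5·0+4·5=20≤27, 6·0+2·5=10≤11, objective 25.
(m,n)=(0,4): 5·0+4·4=16≤27, 6·0+2·4=8≤11, objective 20.
The best lattice point is (0,5), giving 25.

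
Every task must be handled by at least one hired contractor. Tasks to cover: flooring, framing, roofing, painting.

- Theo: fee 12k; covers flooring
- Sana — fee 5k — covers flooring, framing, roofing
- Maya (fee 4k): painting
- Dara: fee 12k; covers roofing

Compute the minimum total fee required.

9

This is an integer covering problem.
Choose Sana and Maya: together they cover flooring, framing, roofing, painting — every task.
Total fee: 5 + 4 = 9.
No cover costs less than 9.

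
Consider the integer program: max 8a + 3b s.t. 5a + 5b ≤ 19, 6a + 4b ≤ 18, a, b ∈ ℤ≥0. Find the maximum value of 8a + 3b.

24

(a,b)=(3,0): 5·3+5·0=15≤19, 6·3+4·0=18≤18, objective 24.
(a,b)=(2,1): 5·2+5·1=15≤19, 6·2+4·1=16≤18, objective 19.
(a,b)=(2,0): 5·2+5·0=10≤19, 6·2+4·0=12≤18, objective 16.
The best lattice point is (3,0), giving 24.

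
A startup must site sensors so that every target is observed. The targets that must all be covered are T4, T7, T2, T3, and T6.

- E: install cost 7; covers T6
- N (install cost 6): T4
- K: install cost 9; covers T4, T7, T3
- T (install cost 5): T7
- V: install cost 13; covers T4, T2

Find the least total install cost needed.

29

Choose E, K, and V: together they cover T4, T7, T2, T3, T6 — every target.
Total install cost: 7 + 9 + 13 = 29.
No cover costs less than 29.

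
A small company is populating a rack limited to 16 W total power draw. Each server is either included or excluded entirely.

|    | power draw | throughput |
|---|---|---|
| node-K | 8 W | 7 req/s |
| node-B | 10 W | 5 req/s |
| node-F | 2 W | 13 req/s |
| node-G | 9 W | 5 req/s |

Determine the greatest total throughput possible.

Allowing fractional choices, the relaxed optimum would be about 23.3, but servers are indivisible.
node-K + node-F: power draw 8 + 2 = 10 ≤ 16, throughput 7 + 13 = 20.
node-F + node-G: power draw 2 + 9 = 11 ≤ 16, throughput 13 + 5 = 18.
Best is node-K and node-F with total throughput 20.

20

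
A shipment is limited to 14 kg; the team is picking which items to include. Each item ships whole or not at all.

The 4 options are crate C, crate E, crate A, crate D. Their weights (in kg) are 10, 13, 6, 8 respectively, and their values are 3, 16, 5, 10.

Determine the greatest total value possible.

16

Treat it as a binary knapsack problem.
crate D: weight 8 ≤ 14, value 10.
crate A + crate D: weight 6 + 8 = 14 ≤ 14, value 5 + 10 = 15.
crate E: weight 13 ≤ 14, value 16.
Best is crate E with total value 16.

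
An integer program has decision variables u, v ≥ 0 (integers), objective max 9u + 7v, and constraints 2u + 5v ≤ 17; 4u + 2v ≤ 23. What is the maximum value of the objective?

52

The continuous relaxation peaks at (5.06, 1.38) with value 55.19; rounding to a feasible lattice point costs some objective.
(u,v)=(5,1): 2·5+5·1=15≤17, 4·5+2·1=22≤23, objective 52.
(u,v)=(5,0): 2·5+5·0=10≤17, 4·5+2·0=20≤23, objective 45.
(u,v)=(4,1): 2·4+5·1=13≤17, 4·4+2·1=18≤23, objective 43.
The best lattice point is (5,1), giving 52.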